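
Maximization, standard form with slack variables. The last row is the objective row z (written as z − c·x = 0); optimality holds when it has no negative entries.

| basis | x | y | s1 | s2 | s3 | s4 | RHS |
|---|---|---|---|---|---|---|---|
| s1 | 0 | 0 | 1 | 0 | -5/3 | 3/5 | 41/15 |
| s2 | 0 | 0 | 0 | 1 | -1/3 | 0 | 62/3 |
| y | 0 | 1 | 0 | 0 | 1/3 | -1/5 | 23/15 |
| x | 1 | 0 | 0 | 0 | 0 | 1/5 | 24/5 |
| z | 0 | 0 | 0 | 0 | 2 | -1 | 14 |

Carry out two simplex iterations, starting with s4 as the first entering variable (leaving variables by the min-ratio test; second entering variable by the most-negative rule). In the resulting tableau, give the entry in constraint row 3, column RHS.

Ratio test on column s4 — row 1: (41/15)/(3/5) = 41/9; row 2: entry 0 ≤ 0; row 3: entry -1/5 ≤ 0; row 4: (24/5)/(1/5) = 24. Minimum is 41/9 at row 1 (s1 leaves); pivot element 3/5.
Divide row 1 by 3/5; eliminate column s4 from the other rows.
Second iteration: most negative z-row entry is -7/9 in column s3, so s3 enters.
Ratio test on column s3 — row 1: entry -25/9 ≤ 0; row 2: entry -1/3 ≤ 0; row 3: entry -2/9 ≤ 0; row 4: (35/9)/(5/9) = 7. Minimum is 7 at row 4 (x leaves); pivot element 5/9.
Divide row 4 by 5/9; eliminate column s3 from the other rows.
After both pivots, the entry at constraint row 3, column RHS is 4.

4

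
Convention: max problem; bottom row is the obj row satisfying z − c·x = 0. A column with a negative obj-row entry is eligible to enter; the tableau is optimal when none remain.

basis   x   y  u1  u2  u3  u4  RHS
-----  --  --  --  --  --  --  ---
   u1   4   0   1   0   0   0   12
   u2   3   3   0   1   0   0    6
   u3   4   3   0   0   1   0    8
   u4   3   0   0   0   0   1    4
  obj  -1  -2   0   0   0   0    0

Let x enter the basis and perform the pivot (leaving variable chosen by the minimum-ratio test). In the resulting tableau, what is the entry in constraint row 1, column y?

Ratio test on column x — row 1: 12/4 = 3; row 2: 6/3 = 2; row 3: 8/4 = 2; row 4: 4/3 = 4/3. Minimum is 4/3 at row 4 (u4 leaves); pivot element 3.
Divide row 4 by 3; eliminate column x from the other rows.
Row 1 update in column y: 0 − 4·0 = 0.

0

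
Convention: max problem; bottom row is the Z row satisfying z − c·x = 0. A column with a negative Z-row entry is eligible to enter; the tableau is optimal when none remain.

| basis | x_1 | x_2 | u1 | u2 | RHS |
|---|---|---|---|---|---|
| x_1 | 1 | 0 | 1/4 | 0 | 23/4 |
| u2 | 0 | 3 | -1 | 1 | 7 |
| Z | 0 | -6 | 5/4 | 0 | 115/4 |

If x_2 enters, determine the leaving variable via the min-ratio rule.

u2

Column x_2 entries and ratios — x_1: 0 ≤ 0, skip; u2: 7/3 = 7/3.
Smallest ratio is 7/3 in the row of u2, so u2 leaves.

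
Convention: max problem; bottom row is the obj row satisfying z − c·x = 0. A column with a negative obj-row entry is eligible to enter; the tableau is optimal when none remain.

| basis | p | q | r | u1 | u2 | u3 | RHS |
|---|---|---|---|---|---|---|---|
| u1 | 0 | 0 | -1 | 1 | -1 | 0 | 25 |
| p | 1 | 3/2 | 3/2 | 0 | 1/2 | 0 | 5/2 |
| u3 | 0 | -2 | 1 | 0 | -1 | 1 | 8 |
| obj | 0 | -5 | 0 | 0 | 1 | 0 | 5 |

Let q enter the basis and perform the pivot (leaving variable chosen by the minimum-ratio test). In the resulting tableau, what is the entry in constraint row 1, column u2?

-1

Ratio test on column q — row 1: entry 0 ≤ 0; row 2: (5/2)/(3/2) = 5/3; row 3: entry -2 ≤ 0. Minimum is 5/3 at row 2 (p leaves); pivot element 3/2.
Divide row 2 by 3/2; eliminate column q from the other rows.
Row 1 update in column u2: -1 − 0·(1/3) = -1.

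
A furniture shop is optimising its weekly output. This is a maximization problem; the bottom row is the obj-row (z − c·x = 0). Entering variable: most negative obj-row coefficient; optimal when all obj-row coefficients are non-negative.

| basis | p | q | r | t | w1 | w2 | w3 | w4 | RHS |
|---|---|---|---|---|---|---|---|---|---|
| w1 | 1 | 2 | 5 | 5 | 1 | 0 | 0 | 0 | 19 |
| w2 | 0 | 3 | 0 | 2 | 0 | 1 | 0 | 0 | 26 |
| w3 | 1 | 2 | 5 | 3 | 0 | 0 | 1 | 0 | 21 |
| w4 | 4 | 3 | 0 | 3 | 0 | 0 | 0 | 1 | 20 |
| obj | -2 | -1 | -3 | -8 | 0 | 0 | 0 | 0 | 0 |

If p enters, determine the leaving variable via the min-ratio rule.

Column p entries and ratios — w1: 19/1 = 19; w2: 0 ≤ 0, skip; w3: 21/1 = 21; w4: 20/4 = 5.
Smallest ratio is 5 in the row of w4, so w4 leaves.

w4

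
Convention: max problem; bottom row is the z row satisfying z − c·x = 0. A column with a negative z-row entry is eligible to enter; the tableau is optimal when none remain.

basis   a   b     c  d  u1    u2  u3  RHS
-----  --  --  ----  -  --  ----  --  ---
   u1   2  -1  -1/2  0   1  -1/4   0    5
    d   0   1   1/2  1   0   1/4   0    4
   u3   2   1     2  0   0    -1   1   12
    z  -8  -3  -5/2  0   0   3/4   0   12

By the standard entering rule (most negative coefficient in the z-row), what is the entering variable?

Negative z-row entries: a: -8, b: -3, c: -5/2.
The most negative is -8 in column a, so a enters.

a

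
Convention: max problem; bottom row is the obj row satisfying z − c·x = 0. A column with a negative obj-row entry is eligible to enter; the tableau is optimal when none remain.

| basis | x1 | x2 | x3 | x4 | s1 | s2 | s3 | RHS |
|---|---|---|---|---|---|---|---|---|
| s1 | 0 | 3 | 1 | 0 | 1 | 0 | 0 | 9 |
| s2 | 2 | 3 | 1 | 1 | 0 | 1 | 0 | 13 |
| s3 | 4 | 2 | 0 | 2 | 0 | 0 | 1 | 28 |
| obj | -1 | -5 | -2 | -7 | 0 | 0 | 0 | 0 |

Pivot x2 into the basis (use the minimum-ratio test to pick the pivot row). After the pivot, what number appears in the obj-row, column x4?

-7

Ratio test on column x2 — row 1: 9/3 = 3; row 2: 13/3 = 13/3; row 3: 28/2 = 14. Minimum is 3 at row 1 (s1 leaves); pivot element 3.
Divide row 1 by 3; eliminate column x2 from the other rows.
obj-row update in column x4: -7 − (-5)·0 = -7.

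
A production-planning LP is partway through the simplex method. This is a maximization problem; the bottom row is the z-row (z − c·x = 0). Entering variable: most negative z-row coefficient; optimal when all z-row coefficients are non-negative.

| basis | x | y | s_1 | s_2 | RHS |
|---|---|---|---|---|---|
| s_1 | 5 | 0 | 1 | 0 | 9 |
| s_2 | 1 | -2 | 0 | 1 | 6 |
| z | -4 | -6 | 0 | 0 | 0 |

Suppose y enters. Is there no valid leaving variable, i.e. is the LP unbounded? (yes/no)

Every constraint-row entry in column y is ≤ 0, so increasing y is unbounded.

yes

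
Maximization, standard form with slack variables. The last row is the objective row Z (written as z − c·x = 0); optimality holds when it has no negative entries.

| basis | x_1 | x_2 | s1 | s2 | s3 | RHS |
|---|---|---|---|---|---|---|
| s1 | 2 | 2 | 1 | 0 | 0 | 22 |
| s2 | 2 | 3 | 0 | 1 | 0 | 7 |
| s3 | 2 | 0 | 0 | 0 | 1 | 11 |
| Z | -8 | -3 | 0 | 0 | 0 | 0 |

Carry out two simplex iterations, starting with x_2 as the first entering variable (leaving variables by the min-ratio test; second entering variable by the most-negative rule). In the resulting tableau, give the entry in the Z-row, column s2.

4

Ratio test on column x_2 — row 1: 22/2 = 11; row 2: 7/3 = 7/3; row 3: entry 0 ≤ 0. Minimum is 7/3 at row 2 (s2 leaves); pivot element 3.
Divide row 2 by 3; eliminate column x_2 from the other rows.
Second iteration: most negative Z-row entry is -6 in column x_1, so x_1 enters.
Ratio test on column x_1 — row 1: (52/3)/(2/3) = 26; row 2: (7/3)/(2/3) = 7/2; row 3: 11/2 = 11/2. Minimum is 7/2 at row 2 (x_2 leaves); pivot element 2/3.
Divide row 2 by 2/3; eliminate column x_1 from the other rows.
After both pivots, the entry at the Z-row, column s2 is 4.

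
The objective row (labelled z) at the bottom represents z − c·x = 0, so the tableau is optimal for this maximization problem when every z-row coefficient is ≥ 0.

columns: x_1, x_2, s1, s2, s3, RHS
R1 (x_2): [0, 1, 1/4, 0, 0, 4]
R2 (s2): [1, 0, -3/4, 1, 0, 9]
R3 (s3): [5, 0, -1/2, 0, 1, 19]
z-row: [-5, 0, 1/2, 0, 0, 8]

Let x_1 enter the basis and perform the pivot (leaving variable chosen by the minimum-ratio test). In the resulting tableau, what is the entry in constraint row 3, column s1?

-1/10

Ratio test on column x_1 — row 1: entry 0 ≤ 0; row 2: 9/1 = 9; row 3: 19/5 = 19/5. Minimum is 19/5 at row 3 (s3 leaves); pivot element 5.
Divide row 3 by 5; eliminate column x_1 from the other rows.
In the new row 3, the s1 entry is the old entry divided by the pivot: (-1/2)/5 = -1/10.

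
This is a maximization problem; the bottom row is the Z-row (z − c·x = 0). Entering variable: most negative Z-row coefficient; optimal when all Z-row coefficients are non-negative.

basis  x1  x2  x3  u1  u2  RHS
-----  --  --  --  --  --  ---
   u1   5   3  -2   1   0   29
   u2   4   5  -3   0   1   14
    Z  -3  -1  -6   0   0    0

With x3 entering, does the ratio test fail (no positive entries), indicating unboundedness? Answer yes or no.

yes

Every constraint-row entry in column x3 is ≤ 0, so increasing x3 is unbounded.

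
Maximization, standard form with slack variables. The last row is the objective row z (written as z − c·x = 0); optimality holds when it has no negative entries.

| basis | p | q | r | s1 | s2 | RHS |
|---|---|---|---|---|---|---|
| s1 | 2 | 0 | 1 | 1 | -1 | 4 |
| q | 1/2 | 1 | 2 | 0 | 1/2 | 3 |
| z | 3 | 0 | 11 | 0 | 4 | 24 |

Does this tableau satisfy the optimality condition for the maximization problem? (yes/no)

yes

Every z-row coefficient is ≥ 0, so the tableau is optimal.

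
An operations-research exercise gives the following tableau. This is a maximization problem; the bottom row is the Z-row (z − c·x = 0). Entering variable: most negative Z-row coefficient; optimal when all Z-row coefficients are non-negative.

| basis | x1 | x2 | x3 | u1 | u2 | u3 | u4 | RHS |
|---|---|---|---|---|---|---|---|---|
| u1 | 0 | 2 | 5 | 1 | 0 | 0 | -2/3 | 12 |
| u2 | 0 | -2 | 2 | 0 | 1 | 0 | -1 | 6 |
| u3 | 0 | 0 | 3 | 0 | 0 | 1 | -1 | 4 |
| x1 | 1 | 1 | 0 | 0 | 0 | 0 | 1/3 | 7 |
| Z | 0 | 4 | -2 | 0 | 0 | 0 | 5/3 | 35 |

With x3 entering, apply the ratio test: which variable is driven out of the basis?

u3

Column x3 entries and ratios — u1: 12/5 = 12/5; u2: 6/2 = 3; u3: 4/3 = 4/3; x1: 0 ≤ 0, skip.
Smallest ratio is 4/3 in the row of u3, so u3 leaves.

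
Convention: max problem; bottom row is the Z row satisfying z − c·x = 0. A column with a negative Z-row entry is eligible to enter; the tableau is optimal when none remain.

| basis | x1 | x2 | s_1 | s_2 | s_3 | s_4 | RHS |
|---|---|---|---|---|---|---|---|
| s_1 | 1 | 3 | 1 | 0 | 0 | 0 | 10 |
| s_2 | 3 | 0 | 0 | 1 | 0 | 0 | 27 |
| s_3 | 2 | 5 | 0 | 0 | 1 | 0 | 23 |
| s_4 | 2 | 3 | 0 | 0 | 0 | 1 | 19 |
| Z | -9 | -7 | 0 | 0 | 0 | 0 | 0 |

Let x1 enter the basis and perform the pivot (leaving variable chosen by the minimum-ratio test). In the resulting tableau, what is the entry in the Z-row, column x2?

Ratio test on column x1 — row 1: 10/1 = 10; row 2: 27/3 = 9; row 3: 23/2 = 23/2; row 4: 19/2 = 19/2. Minimum is 9 at row 2 (s_2 leaves); pivot element 3.
Divide row 2 by 3; eliminate column x1 from the other rows.
Z-row update in column x2: -7 − (-9)·0 = -7.

-7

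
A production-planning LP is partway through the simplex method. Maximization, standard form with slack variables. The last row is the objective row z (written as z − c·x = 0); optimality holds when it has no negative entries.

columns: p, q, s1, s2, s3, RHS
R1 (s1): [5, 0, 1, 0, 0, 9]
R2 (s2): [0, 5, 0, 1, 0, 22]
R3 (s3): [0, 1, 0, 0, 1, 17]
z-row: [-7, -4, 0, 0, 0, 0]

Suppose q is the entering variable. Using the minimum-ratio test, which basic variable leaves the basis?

s2

Column q entries and ratios — s1: 0 ≤ 0, skip; s2: 22/5 = 22/5; s3: 17/1 = 17.
Smallest ratio is 22/5 in the row of s2, so s2 leaves.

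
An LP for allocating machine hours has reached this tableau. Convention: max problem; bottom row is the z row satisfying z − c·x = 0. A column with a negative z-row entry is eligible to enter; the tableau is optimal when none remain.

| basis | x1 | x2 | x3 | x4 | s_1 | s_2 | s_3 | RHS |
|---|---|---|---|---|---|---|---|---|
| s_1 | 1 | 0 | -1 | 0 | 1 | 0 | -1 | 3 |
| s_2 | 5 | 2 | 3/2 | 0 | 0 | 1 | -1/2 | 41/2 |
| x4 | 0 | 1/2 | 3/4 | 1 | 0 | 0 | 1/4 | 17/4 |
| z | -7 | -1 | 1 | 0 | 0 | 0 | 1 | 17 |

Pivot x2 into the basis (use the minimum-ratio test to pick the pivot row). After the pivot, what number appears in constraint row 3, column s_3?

Ratio test on column x2 — row 1: entry 0 ≤ 0; row 2: (41/2)/2 = 41/4; row 3: (17/4)/(1/2) = 17/2. Minimum is 17/2 at row 3 (x4 leaves); pivot element 1/2.
Divide row 3 by 1/2; eliminate column x2 from the other rows.
In the new row 3, the s_3 entry is the old entry divided by the pivot: (1/4)/(1/2) = 1/2.

1/2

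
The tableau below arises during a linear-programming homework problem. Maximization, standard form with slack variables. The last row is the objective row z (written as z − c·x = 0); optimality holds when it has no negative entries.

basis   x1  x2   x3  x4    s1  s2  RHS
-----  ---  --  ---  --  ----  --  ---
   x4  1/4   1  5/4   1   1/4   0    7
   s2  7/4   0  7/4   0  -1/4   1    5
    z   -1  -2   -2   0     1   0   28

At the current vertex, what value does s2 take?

5

s2 is basic (row 2); its value is the RHS of that row, 5.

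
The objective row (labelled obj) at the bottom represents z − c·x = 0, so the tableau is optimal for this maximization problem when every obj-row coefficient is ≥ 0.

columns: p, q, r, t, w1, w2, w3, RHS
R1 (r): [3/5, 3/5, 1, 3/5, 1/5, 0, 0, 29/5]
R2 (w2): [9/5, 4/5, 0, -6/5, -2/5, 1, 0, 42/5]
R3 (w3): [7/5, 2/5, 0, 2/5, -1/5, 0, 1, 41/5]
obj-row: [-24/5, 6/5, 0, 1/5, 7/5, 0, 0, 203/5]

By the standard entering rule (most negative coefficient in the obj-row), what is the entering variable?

p

Negative obj-row entries: p: -24/5.
The most negative is -24/5 in column p, so p enters.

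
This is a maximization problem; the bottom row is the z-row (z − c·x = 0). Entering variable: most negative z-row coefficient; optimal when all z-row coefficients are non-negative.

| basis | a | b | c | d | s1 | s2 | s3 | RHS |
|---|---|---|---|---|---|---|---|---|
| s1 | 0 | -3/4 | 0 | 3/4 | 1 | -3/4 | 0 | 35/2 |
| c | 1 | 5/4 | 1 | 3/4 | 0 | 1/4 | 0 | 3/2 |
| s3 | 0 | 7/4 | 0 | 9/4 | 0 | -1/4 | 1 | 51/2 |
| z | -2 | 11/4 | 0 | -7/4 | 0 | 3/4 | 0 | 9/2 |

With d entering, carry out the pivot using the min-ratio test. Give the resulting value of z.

8

Ratio test on column d — row 1: (35/2)/(3/4) = 70/3; row 2: (3/2)/(3/4) = 2; row 3: (51/2)/(9/4) = 34/3. Minimum is 2 at row 2 (c leaves); pivot element 3/4.
Pivot on row 2; the z-row RHS becomes 9/2 − (-7/4)·2 = 8.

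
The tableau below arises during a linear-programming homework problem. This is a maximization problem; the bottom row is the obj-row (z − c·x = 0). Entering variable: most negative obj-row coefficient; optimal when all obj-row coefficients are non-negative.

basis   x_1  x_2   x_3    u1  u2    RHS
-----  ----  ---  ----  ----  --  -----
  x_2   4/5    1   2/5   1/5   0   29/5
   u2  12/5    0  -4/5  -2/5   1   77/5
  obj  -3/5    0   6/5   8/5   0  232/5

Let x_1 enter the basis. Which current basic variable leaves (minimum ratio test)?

Column x_1 entries and ratios — x_2: (29/5)/(4/5) = 29/4; u2: (77/5)/(12/5) = 77/12.
Smallest ratio is 77/12 in the row of u2, so u2 leaves.

u2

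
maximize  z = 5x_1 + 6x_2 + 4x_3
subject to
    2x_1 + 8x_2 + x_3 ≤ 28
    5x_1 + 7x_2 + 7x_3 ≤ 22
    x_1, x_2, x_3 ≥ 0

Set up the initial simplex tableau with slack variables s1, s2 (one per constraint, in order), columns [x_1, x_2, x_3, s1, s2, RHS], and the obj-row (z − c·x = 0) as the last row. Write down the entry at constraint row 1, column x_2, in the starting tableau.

Constraint 1 has coefficient 8 on x_2.

8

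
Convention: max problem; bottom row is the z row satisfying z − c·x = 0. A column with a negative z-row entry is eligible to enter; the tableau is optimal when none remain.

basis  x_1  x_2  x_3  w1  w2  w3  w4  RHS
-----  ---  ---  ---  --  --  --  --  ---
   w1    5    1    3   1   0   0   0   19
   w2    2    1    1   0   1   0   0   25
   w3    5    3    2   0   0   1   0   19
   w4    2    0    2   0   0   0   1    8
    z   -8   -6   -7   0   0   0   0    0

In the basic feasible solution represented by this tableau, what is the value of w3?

w3 is basic (row 3); its value is the RHS of that row, 19.

19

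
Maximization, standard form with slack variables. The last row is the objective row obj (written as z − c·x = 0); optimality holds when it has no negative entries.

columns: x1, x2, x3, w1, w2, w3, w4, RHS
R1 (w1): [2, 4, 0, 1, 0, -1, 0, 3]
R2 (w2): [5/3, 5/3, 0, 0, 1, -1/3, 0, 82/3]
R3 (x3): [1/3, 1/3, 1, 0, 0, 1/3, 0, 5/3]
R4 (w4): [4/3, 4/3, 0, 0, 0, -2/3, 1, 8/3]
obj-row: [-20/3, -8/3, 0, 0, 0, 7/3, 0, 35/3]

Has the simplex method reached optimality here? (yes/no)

The obj-row has a negative entry -20/3 in column x1, so it is not optimal.

no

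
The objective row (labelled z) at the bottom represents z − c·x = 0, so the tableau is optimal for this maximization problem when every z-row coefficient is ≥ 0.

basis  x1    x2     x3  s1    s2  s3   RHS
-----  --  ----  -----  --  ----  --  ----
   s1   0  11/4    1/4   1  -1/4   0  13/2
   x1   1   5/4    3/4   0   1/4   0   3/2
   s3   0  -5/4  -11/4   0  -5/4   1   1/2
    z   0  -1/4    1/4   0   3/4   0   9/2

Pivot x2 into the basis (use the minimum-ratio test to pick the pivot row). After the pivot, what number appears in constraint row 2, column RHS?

6/5

Ratio test on column x2 — row 1: (13/2)/(11/4) = 26/11; row 2: (3/2)/(5/4) = 6/5; row 3: entry -5/4 ≤ 0. Minimum is 6/5 at row 2 (x1 leaves); pivot element 5/4.
Divide row 2 by 5/4; eliminate column x2 from the other rows.
In the new row 2, the RHS entry is the old entry divided by the pivot: (3/2)/(5/4) = 6/5.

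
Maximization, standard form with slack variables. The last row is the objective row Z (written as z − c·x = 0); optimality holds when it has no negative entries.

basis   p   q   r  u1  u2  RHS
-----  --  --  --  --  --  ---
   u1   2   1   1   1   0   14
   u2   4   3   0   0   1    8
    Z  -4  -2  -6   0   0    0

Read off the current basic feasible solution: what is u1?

u1 is basic (row 1); its value is the RHS of that row, 14.

14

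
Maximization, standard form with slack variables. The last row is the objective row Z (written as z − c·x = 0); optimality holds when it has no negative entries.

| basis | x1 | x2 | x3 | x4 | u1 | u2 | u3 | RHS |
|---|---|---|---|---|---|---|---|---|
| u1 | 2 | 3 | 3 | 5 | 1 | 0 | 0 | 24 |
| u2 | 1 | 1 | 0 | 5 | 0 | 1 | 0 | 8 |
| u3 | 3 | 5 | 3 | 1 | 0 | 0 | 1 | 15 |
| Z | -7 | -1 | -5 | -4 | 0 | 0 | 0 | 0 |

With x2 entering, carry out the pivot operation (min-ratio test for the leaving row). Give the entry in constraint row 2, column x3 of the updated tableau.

Ratio test on column x2 — row 1: 24/3 = 8; row 2: 8/1 = 8; row 3: 15/5 = 3. Minimum is 3 at row 3 (u3 leaves); pivot element 5.
Divide row 3 by 5; eliminate column x2 from the other rows.
Row 2 update in column x3: 0 − 1·(3/5) = -3/5.

-3/5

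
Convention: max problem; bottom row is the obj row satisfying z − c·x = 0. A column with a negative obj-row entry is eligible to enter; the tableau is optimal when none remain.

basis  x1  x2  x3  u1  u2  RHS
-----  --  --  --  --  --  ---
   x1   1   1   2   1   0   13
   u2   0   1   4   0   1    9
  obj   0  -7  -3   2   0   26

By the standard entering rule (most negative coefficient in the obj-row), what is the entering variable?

x2

Negative obj-row entries: x2: -7, x3: -3.
The most negative is -7 in column x2, so x2 enters.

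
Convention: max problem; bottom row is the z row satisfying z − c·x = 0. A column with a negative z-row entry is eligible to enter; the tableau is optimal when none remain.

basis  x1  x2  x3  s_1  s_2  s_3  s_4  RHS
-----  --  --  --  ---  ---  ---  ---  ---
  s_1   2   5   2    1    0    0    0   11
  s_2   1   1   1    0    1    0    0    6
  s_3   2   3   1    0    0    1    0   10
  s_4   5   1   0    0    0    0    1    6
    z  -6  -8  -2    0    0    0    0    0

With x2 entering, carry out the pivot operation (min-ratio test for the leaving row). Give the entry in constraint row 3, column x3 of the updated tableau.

Ratio test on column x2 — row 1: 11/5 = 11/5; row 2: 6/1 = 6; row 3: 10/3 = 10/3; row 4: 6/1 = 6. Minimum is 11/5 at row 1 (s_1 leaves); pivot element 5.
Divide row 1 by 5; eliminate column x2 from the other rows.
Row 3 update in column x3: 1 − 3·(2/5) = -1/5.

-1/5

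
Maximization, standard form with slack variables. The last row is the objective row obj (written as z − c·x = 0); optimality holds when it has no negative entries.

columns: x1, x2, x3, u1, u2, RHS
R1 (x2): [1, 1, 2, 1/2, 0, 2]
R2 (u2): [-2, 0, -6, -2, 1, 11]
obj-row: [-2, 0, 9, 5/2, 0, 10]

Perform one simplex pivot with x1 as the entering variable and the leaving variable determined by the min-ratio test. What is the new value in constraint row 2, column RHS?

Ratio test on column x1 — row 1: 2/1 = 2; row 2: entry -2 ≤ 0. Minimum is 2 at row 1 (x2 leaves); pivot element 1.
Divide row 1 by 1; eliminate column x1 from the other rows.
Row 2 update in column RHS: 11 − (-2)·2 = 15.

15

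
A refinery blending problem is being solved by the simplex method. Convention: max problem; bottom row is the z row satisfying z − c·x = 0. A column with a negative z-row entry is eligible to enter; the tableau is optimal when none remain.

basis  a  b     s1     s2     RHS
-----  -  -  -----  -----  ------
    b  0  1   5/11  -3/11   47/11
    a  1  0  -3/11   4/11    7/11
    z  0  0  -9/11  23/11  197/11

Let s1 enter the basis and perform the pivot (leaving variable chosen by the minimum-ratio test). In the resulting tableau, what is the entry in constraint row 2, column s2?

1/5

Ratio test on column s1 — row 1: (47/11)/(5/11) = 47/5; row 2: entry -3/11 ≤ 0. Minimum is 47/5 at row 1 (b leaves); pivot element 5/11.
Divide row 1 by 5/11; eliminate column s1 from the other rows.
Row 2 update in column s2: 4/11 − (-3/11)·(-3/5) = 1/5.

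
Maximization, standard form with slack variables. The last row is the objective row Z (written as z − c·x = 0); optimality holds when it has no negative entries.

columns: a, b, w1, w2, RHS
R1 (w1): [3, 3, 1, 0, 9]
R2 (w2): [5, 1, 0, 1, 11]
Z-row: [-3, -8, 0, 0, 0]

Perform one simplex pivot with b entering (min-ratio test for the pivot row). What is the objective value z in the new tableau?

24

Ratio test on column b — row 1: 9/3 = 3; row 2: 11/1 = 11. Minimum is 3 at row 1 (w1 leaves); pivot element 3.
Pivot on row 1; the Z-row RHS becomes 0 − (-8)·3 = 24.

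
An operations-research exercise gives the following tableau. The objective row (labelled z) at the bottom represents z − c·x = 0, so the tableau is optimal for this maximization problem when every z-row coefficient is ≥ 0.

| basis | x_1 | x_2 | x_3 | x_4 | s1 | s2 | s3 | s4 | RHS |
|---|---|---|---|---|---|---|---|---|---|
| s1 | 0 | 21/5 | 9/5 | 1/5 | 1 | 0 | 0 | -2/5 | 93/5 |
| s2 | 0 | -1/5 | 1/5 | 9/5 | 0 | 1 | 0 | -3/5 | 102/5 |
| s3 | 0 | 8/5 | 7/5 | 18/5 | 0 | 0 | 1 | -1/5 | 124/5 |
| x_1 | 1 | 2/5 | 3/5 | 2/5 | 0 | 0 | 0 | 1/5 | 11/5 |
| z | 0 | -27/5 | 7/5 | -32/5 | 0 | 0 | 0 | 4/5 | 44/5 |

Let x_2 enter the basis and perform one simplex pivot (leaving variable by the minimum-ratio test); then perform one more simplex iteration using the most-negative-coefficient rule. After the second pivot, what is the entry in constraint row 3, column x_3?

Ratio test on column x_2 — row 1: (93/5)/(21/5) = 31/7; row 2: entry -1/5 ≤ 0; row 3: (124/5)/(8/5) = 31/2; row 4: (11/5)/(2/5) = 11/2. Minimum is 31/7 at row 1 (s1 leaves); pivot element 21/5.
Divide row 1 by 21/5; eliminate column x_2 from the other rows.
Second iteration: most negative z-row entry is -43/7 in column x_4, so x_4 enters.
Ratio test on column x_4 — row 1: (31/7)/(1/21) = 93; row 2: (149/7)/(38/21) = 447/38; row 3: (124/7)/(74/21) = 186/37; row 4: (3/7)/(8/21) = 9/8. Minimum is 9/8 at row 4 (x_1 leaves); pivot element 8/21.
Divide row 4 by 8/21; eliminate column x_4 from the other rows.
After both pivots, the entry at constraint row 3, column x_3 is -13/4.

-13/4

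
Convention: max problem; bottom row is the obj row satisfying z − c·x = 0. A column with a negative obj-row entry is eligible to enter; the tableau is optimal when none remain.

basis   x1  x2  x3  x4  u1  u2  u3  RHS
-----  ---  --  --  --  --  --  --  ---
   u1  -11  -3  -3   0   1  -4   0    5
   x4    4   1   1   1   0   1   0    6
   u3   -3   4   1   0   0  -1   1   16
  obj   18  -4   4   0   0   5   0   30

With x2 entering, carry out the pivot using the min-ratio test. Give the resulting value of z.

Ratio test on column x2 — row 1: entry -3 ≤ 0; row 2: 6/1 = 6; row 3: 16/4 = 4. Minimum is 4 at row 3 (u3 leaves); pivot element 4.
Pivot on row 3; the obj-row RHS becomes 30 − (-4)·4 = 46.

46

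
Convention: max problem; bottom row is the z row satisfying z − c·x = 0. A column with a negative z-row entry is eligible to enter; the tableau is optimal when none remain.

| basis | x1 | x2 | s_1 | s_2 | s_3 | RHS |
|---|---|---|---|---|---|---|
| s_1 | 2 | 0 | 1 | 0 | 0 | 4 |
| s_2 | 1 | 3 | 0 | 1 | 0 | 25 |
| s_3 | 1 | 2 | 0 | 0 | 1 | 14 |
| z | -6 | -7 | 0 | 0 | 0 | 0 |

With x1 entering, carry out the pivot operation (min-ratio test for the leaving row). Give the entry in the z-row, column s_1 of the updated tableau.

Ratio test on column x1 — row 1: 4/2 = 2; row 2: 25/1 = 25; row 3: 14/1 = 14. Minimum is 2 at row 1 (s_1 leaves); pivot element 2.
Divide row 1 by 2; eliminate column x1 from the other rows.
z-row update in column s_1: 0 − (-6)·(1/2) = 3.

3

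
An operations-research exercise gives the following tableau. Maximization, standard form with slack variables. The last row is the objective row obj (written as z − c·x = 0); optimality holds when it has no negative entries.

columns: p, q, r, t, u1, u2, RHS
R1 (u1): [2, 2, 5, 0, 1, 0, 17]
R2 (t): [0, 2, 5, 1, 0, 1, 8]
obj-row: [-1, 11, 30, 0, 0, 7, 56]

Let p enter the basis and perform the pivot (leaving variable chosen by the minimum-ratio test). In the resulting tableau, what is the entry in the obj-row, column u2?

Ratio test on column p — row 1: 17/2 = 17/2; row 2: entry 0 ≤ 0. Minimum is 17/2 at row 1 (u1 leaves); pivot element 2.
Divide row 1 by 2; eliminate column p from the other rows.
obj-row update in column u2: 7 − (-1)·0 = 7.

7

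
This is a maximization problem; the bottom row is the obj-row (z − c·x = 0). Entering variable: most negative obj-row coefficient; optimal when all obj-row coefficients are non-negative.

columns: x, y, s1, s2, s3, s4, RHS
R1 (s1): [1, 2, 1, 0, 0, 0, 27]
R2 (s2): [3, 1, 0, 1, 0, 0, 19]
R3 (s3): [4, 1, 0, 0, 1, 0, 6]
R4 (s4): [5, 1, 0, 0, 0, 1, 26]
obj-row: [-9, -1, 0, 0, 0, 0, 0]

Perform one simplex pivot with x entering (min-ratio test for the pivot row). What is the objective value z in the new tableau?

27/2

Ratio test on column x — row 1: 27/1 = 27; row 2: 19/3 = 19/3; row 3: 6/4 = 3/2; row 4: 26/5 = 26/5. Minimum is 3/2 at row 3 (s3 leaves); pivot element 4.
Pivot on row 3; the obj-row RHS becomes 0 − (-9)·(3/2) = 27/2.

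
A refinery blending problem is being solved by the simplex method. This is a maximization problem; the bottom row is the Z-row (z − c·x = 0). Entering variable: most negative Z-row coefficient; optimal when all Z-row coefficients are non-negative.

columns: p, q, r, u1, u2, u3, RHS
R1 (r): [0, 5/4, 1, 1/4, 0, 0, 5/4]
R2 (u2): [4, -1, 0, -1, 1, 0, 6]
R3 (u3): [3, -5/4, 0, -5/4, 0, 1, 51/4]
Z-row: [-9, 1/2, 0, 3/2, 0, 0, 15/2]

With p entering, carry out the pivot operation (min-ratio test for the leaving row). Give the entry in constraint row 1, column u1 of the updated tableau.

Ratio test on column p — row 1: entry 0 ≤ 0; row 2: 6/4 = 3/2; row 3: (51/4)/3 = 17/4. Minimum is 3/2 at row 2 (u2 leaves); pivot element 4.
Divide row 2 by 4; eliminate column p from the other rows.
Row 1 update in column u1: 1/4 − 0·(-1/4) = 1/4.

1/4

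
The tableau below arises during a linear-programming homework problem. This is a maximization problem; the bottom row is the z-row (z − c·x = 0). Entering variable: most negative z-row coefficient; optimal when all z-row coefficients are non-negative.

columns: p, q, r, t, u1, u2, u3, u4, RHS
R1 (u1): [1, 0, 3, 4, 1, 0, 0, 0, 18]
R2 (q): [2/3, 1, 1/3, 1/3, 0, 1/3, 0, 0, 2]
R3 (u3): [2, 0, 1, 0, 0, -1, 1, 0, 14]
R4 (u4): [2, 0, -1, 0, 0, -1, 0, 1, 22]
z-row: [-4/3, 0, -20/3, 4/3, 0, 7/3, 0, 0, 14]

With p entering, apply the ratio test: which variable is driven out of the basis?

Column p entries and ratios — u1: 18/1 = 18; q: 2/(2/3) = 3; u3: 14/2 = 7; u4: 22/2 = 11.
Smallest ratio is 3 in the row of q, so q leaves.

q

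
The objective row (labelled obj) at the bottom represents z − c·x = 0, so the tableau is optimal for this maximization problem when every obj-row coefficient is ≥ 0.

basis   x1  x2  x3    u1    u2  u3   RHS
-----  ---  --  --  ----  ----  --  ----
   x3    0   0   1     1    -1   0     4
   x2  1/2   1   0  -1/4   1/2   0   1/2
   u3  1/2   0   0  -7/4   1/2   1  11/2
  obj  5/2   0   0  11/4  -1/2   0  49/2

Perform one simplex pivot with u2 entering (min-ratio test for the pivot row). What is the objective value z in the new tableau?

25

Ratio test on column u2 — row 1: entry -1 ≤ 0; row 2: (1/2)/(1/2) = 1; row 3: (11/2)/(1/2) = 11. Minimum is 1 at row 2 (x2 leaves); pivot element 1/2.
Pivot on row 2; the obj-row RHS becomes 49/2 − (-1/2)·1 = 25.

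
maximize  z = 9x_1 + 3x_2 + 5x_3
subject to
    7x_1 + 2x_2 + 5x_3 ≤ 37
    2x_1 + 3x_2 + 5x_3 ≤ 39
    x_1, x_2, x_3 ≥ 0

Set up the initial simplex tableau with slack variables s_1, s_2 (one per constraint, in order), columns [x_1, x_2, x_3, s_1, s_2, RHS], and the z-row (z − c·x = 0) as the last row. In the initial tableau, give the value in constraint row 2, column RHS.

39

The RHS of constraint 2 is b_2 = 39.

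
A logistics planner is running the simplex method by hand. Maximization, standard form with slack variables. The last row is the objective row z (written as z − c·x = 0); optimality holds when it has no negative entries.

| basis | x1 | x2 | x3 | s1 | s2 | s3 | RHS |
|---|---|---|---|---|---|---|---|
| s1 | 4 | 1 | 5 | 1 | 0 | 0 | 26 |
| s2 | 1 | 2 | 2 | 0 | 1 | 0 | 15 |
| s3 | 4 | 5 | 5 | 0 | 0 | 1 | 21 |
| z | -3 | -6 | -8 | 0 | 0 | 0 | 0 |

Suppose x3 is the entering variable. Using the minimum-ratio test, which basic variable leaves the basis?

s3

Column x3 entries and ratios — s1: 26/5 = 26/5; s2: 15/2 = 15/2; s3: 21/5 = 21/5.
Smallest ratio is 21/5 in the row of s3, so s3 leaves.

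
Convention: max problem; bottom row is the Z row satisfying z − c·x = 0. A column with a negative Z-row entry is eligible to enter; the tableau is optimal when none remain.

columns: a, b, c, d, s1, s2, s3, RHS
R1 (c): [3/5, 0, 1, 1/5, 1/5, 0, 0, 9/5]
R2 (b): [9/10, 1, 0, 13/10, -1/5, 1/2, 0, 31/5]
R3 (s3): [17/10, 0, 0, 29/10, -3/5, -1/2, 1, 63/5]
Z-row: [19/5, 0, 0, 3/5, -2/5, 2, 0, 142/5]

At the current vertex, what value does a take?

0

a is not in the basis, so in the current basic feasible solution a = 0.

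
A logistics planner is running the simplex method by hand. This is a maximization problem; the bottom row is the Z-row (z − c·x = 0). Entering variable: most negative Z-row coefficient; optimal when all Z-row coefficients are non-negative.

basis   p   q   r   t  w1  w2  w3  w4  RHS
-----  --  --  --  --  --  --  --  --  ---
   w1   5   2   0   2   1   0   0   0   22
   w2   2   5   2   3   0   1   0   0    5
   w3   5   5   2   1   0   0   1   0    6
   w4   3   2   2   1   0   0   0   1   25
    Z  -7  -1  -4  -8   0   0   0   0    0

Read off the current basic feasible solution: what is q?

0

q is not in the basis, so in the current basic feasible solution q = 0.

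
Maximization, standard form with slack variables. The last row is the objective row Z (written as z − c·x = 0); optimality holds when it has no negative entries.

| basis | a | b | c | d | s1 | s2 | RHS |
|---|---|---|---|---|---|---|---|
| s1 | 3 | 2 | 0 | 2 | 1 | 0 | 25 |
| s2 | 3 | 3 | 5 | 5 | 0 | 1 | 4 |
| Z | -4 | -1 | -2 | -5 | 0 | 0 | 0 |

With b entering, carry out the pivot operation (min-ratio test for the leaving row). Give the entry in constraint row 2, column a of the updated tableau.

Ratio test on column b — row 1: 25/2 = 25/2; row 2: 4/3 = 4/3. Minimum is 4/3 at row 2 (s2 leaves); pivot element 3.
Divide row 2 by 3; eliminate column b from the other rows.
In the new row 2, the a entry is the old entry divided by the pivot: 3/3 = 1.

1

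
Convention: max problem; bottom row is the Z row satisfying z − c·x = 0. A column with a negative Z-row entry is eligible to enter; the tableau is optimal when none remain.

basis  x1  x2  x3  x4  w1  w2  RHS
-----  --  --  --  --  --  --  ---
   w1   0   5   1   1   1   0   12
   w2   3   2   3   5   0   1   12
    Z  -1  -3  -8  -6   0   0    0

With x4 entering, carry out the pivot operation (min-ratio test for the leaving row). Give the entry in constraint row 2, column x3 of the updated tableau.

3/5

Ratio test on column x4 — row 1: 12/1 = 12; row 2: 12/5 = 12/5. Minimum is 12/5 at row 2 (w2 leaves); pivot element 5.
Divide row 2 by 5; eliminate column x4 from the other rows.
In the new row 2, the x3 entry is the old entry divided by the pivot: 3/5 = 3/5.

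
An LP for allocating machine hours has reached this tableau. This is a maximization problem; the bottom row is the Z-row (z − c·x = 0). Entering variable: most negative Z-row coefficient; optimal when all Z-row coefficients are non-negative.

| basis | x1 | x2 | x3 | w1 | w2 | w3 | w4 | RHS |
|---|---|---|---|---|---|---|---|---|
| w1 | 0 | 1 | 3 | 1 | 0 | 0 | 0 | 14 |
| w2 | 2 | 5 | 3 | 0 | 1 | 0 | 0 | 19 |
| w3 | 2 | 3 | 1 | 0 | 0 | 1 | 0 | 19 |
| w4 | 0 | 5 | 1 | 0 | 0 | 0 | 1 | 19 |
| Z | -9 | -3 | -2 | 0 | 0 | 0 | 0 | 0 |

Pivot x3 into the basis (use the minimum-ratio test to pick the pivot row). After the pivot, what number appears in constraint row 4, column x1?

0

Ratio test on column x3 — row 1: 14/3 = 14/3; row 2: 19/3 = 19/3; row 3: 19/1 = 19; row 4: 19/1 = 19. Minimum is 14/3 at row 1 (w1 leaves); pivot element 3.
Divide row 1 by 3; eliminate column x3 from the other rows.
Row 4 update in column x1: 0 − 1·0 = 0.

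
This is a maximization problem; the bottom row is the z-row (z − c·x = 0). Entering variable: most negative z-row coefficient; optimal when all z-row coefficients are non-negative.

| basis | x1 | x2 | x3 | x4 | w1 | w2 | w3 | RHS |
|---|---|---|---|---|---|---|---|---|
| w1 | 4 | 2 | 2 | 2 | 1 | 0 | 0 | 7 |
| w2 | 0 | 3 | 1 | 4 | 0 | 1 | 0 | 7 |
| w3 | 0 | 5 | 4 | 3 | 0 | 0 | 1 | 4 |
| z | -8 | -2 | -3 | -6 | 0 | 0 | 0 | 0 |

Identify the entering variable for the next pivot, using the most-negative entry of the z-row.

Negative z-row entries: x1: -8, x2: -2, x3: -3, x4: -6.
The most negative is -8 in column x1, so x1 enters.

x1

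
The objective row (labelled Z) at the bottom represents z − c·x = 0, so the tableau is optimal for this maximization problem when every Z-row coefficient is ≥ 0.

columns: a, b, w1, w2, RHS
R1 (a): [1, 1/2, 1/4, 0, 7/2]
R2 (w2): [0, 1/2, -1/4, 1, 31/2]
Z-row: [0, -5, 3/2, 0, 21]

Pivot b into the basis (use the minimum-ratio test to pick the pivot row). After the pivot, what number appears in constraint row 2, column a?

Ratio test on column b — row 1: (7/2)/(1/2) = 7; row 2: (31/2)/(1/2) = 31. Minimum is 7 at row 1 (a leaves); pivot element 1/2.
Divide row 1 by 1/2; eliminate column b from the other rows.
Row 2 update in column a: 0 − (1/2)·2 = -1.

-1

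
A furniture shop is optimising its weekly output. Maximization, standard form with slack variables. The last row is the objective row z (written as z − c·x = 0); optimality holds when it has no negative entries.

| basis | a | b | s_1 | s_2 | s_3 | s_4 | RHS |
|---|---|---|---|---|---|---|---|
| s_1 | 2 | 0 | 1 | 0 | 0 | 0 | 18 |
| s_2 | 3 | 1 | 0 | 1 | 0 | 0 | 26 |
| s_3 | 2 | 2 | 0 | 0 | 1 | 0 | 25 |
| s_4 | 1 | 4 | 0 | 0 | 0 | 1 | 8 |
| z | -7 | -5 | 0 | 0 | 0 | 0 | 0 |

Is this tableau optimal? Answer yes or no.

no

The z-row has a negative entry -7 in column a, so it is not optimal.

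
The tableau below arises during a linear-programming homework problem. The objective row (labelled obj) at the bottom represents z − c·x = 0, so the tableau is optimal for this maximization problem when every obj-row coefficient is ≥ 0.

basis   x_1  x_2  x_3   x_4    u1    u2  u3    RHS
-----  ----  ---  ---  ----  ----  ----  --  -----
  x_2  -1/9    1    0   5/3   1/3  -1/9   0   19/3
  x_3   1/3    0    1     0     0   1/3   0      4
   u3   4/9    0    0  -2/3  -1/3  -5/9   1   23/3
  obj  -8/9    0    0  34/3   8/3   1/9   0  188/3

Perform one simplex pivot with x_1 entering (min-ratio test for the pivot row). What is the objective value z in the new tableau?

220/3

Ratio test on column x_1 — row 1: entry -1/9 ≤ 0; row 2: 4/(1/3) = 12; row 3: (23/3)/(4/9) = 69/4. Minimum is 12 at row 2 (x_3 leaves); pivot element 1/3.
Pivot on row 2; the obj-row RHS becomes 188/3 − (-8/9)·12 = 220/3.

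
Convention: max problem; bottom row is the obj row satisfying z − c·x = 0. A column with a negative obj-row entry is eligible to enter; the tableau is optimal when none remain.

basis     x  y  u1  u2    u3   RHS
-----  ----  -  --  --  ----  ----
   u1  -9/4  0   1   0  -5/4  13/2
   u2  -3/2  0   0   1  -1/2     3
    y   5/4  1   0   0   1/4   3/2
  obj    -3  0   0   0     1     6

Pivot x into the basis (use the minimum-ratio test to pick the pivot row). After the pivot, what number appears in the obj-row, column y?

Ratio test on column x — row 1: entry -9/4 ≤ 0; row 2: entry -3/2 ≤ 0; row 3: (3/2)/(5/4) = 6/5. Minimum is 6/5 at row 3 (y leaves); pivot element 5/4.
Divide row 3 by 5/4; eliminate column x from the other rows.
obj-row update in column y: 0 − (-3)·(4/5) = 12/5.

12/5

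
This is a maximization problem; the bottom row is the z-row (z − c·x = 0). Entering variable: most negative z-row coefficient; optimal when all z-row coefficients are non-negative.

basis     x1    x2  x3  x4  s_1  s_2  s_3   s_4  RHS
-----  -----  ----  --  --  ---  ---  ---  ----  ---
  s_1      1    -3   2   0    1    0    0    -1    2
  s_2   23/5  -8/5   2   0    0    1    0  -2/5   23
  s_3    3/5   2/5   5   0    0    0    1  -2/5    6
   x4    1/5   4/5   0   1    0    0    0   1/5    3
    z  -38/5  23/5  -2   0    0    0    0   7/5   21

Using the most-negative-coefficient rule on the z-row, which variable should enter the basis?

Negative z-row entries: x1: -38/5, x3: -2.
The most negative is -38/5 in column x1, so x1 enters.

x1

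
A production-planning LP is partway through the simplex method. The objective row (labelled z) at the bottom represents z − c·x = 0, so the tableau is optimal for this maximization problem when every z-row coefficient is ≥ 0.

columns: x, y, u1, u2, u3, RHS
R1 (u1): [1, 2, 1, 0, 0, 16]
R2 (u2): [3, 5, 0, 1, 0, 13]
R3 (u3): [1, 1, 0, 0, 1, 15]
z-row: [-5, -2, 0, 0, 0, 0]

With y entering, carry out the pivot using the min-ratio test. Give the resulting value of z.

26/5

Ratio test on column y — row 1: 16/2 = 8; row 2: 13/5 = 13/5; row 3: 15/1 = 15. Minimum is 13/5 at row 2 (u2 leaves); pivot element 5.
Pivot on row 2; the z-row RHS becomes 0 − (-2)·(13/5) = 26/5.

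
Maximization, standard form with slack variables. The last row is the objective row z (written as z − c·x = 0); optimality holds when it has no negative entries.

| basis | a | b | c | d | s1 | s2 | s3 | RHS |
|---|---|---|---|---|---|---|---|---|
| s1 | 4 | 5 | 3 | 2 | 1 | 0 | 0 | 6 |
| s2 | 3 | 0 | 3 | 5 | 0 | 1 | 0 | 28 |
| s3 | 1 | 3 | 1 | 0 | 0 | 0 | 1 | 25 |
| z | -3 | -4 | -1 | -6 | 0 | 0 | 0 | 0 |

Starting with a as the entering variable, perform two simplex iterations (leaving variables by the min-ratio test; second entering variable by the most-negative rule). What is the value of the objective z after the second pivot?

Ratio test on column a — row 1: 6/4 = 3/2; row 2: 28/3 = 28/3; row 3: 25/1 = 25. Minimum is 3/2 at row 1 (s1 leaves); pivot element 4.
Pivot on row 1; the z-row RHS becomes 0 − (-3)·(3/2) = 9/2.
Next entering variable (most negative z-row entry -9/2): d.
Ratio test on column d — row 1: (3/2)/(1/2) = 3; row 2: (47/2)/(7/2) = 47/7; row 3: entry -1/2 ≤ 0. Minimum is 3 at row 1 (a leaves); pivot element 1/2.
After the second pivot the z-row RHS is 9/2 − (-9/2)·3 = 18.

18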